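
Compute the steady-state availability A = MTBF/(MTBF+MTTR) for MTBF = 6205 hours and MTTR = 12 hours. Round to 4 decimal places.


MTBF = 6205
MTTR = 12
MTBF + MTTR = 6217
A = 6205 / 6217
A = 0.9981

0.9981


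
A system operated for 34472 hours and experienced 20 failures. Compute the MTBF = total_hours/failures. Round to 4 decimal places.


total_hours = 34472
failures = 20
MTBF = 34472 / 20
MTBF = 1723.6

1723.6


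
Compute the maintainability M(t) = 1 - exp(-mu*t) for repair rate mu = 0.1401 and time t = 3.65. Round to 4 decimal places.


mu = 0.1401, t = 3.65
mu * t = 0.1401 * 3.65 = 0.5114
exp(-0.5114) = 0.5997
M(t) = 1 - 0.5997
M(t) = 0.4003

0.4003


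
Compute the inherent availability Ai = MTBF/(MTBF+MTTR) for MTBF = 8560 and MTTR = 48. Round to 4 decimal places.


MTBF = 8560
MTTR = 48
MTBF + MTTR = 8608
Ai = 8560 / 8608
Ai = 0.9944

0.9944


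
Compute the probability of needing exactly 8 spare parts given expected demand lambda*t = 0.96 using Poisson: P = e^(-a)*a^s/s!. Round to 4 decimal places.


a = 0.96, s = 8
e^(-a) = e^(-0.96) = 0.3829
a^s = 0.96^8 = 0.7214
s! = 40320
P = 0.3829 * 0.7214 / 40320
P = 0.0

0.0


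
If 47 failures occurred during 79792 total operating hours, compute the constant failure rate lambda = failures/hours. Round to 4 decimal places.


failures = 47
total_hours = 79792
lambda = 47 / 79792
lambda = 0.0006

0.0006


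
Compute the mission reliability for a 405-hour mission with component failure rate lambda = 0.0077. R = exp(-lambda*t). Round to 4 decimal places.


lambda = 0.0077
mission_time = 405
lambda * t = 0.0077 * 405 = 3.1185
R = exp(-3.1185)
R = 0.0442

0.0442


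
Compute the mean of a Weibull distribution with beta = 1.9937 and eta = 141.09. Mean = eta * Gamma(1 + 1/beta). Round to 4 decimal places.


beta = 1.9937, eta = 141.09
1/beta = 0.5016
1 + 1/beta = 1.5016
Gamma(1.5016) = 0.8863
Mean = 141.09 * 0.8863
Mean = 125.0451

125.0451


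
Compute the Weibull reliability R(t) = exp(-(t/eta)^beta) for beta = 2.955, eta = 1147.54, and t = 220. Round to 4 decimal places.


beta = 2.955, eta = 1147.54, t = 220
t/eta = 220 / 1147.54 = 0.1917
(t/eta)^beta = 0.1917^2.955 = 0.0076
R(t) = exp(-0.0076)
R(t) = 0.9924

0.9924


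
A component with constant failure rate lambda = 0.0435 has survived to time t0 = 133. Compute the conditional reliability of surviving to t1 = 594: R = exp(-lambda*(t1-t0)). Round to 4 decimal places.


lambda = 0.0435
t0 = 133, t1 = 594
t1 - t0 = 461
lambda * (t1-t0) = 0.0435 * 461 = 20.0535
R = exp(-20.0535)
R = 0.0

0.0


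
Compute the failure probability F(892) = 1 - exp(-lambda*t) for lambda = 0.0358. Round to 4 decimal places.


lambda = 0.0358, t = 892
lambda * t = 31.9336
exp(-31.9336) = 0.0
F(t) = 1 - 0.0
F(t) = 1.0

1.0


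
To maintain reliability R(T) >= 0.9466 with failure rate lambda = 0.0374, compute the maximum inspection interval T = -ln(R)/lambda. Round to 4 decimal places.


R_target = 0.9466
lambda = 0.0374
-ln(0.9466) = 0.0549
T = 0.0549 / 0.0374
T = 1.4673

1.4673


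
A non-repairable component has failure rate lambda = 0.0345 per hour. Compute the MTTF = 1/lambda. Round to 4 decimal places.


lambda = 0.0345
MTTF = 1 / 0.0345
MTTF = 28.9855

28.9855


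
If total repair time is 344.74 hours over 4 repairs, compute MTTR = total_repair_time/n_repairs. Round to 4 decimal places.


total_repair_time = 344.74
n_repairs = 4
MTTR = 344.74 / 4
MTTR = 86.185

86.185


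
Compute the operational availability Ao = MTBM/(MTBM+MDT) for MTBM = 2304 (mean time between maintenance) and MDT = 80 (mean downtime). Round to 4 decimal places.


MTBM = 2304
MDT = 80
MTBM + MDT = 2384
Ao = 2304 / 2384
Ao = 0.9664

0.9664


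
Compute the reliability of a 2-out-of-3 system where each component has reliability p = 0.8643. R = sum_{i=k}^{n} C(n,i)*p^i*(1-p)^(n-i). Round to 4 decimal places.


k = 2, n = 3, p = 0.8643
i=2: C(3,2)=3 * 0.8643^2 * 0.1357^1 = 0.3041
i=3: C(3,3)=1 * 0.8643^3 * 0.1357^0 = 0.6456
R = sum of terms = 0.9498

0.9498


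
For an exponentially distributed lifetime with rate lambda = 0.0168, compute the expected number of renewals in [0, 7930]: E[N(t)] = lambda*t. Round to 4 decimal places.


lambda = 0.0168
t = 7930
E[N(t)] = lambda * t
E[N(t)] = 0.0168 * 7930
E[N(t)] = 133.224

133.224


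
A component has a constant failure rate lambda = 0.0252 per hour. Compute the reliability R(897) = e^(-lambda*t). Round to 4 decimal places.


lambda = 0.0252
t = 897
lambda * t = 22.6044
R(t) = e^(-22.6044)
R(t) = 0.0

0.0


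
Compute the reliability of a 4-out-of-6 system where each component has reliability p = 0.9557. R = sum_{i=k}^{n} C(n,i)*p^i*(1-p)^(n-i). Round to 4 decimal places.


k = 4, n = 6, p = 0.9557
i=4: C(6,4)=15 * 0.9557^4 * 0.0443^2 = 0.0246
i=5: C(6,5)=6 * 0.9557^5 * 0.0443^1 = 0.2119
i=6: C(6,6)=1 * 0.9557^6 * 0.0443^0 = 0.762
R = sum of terms = 0.9984

0.9984


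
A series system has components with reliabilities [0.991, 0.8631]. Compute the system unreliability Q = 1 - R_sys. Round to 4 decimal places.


Components: [0.991, 0.8631]
After component 1: product = 0.991
After component 2: product = 0.8553
R_sys = 0.8553
Q = 1 - 0.8553 = 0.1447

0.1447


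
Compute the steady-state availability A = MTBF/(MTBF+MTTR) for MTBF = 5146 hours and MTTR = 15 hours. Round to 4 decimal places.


MTBF = 5146
MTTR = 15
MTBF + MTTR = 5161
A = 5146 / 5161
A = 0.9971

0.9971


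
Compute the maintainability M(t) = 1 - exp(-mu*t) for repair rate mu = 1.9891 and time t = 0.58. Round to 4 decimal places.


mu = 1.9891, t = 0.58
mu * t = 1.9891 * 0.58 = 1.1537
exp(-1.1537) = 0.3155
M(t) = 1 - 0.3155
M(t) = 0.6845

0.6845


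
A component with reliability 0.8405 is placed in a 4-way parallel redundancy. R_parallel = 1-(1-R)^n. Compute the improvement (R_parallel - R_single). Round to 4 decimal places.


R_single = 0.8405, n = 4
1 - R_single = 0.1595
(1 - R_single)^n = 0.1595^4 = 0.0006
R_parallel = 1 - 0.0006 = 0.9994
Improvement = 0.9994 - 0.8405
Improvement = 0.1589

0.1589


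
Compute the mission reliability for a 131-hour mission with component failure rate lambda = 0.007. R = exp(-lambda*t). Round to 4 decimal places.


lambda = 0.007
mission_time = 131
lambda * t = 0.007 * 131 = 0.917
R = exp(-0.917)
R = 0.3997

0.3997


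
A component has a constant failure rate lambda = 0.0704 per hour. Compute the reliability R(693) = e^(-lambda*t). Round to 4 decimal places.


lambda = 0.0704
t = 693
lambda * t = 48.7872
R(t) = e^(-48.7872)
R(t) = 0.0

0.0


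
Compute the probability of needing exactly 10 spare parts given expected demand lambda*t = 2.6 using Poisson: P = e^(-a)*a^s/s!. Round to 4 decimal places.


a = 2.6, s = 10
e^(-a) = e^(-2.6) = 0.0743
a^s = 2.6^10 = 14116.7096
s! = 3628800
P = 0.0743 * 14116.7096 / 3628800
P = 0.0003

0.0003


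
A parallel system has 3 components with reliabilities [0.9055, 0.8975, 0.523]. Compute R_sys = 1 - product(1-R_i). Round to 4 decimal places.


Components: [0.9055, 0.8975, 0.523]
(1 - 0.9055) = 0.0945, running product = 0.0945
(1 - 0.8975) = 0.1025, running product = 0.0097
(1 - 0.523) = 0.477, running product = 0.0046
Product of (1-R_i) = 0.0046
R_sys = 1 - 0.0046 = 0.9954

0.9954


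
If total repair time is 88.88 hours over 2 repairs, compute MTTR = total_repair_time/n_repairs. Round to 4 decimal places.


total_repair_time = 88.88
n_repairs = 2
MTTR = 88.88 / 2
MTTR = 44.44

44.44


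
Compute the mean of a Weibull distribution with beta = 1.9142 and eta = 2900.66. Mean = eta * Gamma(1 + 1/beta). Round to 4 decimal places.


beta = 1.9142, eta = 2900.66
1/beta = 0.5224
1 + 1/beta = 1.5224
Gamma(1.5224) = 0.8872
Mean = 2900.66 * 0.8872
Mean = 2573.3462

2573.3462


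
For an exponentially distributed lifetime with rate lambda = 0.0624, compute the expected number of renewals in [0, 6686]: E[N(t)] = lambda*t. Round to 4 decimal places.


lambda = 0.0624
t = 6686
E[N(t)] = lambda * t
E[N(t)] = 0.0624 * 6686
E[N(t)] = 417.2064

417.2064


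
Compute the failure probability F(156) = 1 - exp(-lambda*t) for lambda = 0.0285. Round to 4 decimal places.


lambda = 0.0285, t = 156
lambda * t = 4.446
exp(-4.446) = 0.0117
F(t) = 1 - 0.0117
F(t) = 0.9883

0.9883


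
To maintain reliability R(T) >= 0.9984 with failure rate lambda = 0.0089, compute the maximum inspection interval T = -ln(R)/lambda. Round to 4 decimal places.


R_target = 0.9984
lambda = 0.0089
-ln(0.9984) = 0.0016
T = 0.0016 / 0.0089
T = 0.1799

0.1799


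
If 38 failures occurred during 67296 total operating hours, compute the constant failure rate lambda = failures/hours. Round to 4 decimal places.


failures = 38
total_hours = 67296
lambda = 38 / 67296
lambda = 0.0006

0.0006


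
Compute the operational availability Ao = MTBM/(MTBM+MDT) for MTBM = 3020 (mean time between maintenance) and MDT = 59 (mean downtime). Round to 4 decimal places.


MTBM = 3020
MDT = 59
MTBM + MDT = 3079
Ao = 3020 / 3079
Ao = 0.9808

0.9808


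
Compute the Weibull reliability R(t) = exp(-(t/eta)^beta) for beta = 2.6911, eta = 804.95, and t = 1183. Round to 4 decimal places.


beta = 2.6911, eta = 804.95, t = 1183
t/eta = 1183 / 804.95 = 1.4697
(t/eta)^beta = 1.4697^2.6911 = 2.8183
R(t) = exp(-2.8183)
R(t) = 0.0597

0.0597


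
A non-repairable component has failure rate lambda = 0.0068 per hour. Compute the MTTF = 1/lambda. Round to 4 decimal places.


lambda = 0.0068
MTTF = 1 / 0.0068
MTTF = 147.0588

147.0588


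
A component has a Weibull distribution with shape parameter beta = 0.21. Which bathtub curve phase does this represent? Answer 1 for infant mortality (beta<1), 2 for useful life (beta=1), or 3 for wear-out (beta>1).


beta = 0.21
Compare beta to 1:
beta < 1 => infant mortality (phase 1)
beta = 1 => useful life (phase 2)
beta > 1 => wear-out (phase 3)
Since beta = 0.21, this is infant mortality (decreasing failure rate)
Phase = 1

1


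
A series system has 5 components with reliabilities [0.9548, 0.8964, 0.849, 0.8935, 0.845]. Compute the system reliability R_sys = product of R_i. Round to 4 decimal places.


Components: [0.9548, 0.8964, 0.849, 0.8935, 0.845]
After component 1 (R=0.9548): product = 0.9548
After component 2 (R=0.8964): product = 0.8559
After component 3 (R=0.849): product = 0.7266
After component 4 (R=0.8935): product = 0.6493
After component 5 (R=0.845): product = 0.5486
R_sys = 0.5486

0.5486


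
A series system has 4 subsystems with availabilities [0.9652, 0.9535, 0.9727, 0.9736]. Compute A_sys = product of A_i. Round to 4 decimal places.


Subsystems: [0.9652, 0.9535, 0.9727, 0.9736]
After subsystem 1 (A=0.9652): product = 0.9652
After subsystem 2 (A=0.9535): product = 0.9203
After subsystem 3 (A=0.9727): product = 0.8952
After subsystem 4 (A=0.9736): product = 0.8716
A_sys = 0.8716

0.8716


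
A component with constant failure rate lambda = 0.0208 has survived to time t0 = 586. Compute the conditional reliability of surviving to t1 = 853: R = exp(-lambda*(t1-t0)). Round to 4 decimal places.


lambda = 0.0208
t0 = 586, t1 = 853
t1 - t0 = 267
lambda * (t1-t0) = 0.0208 * 267 = 5.5536
R = exp(-5.5536)
R = 0.0039

0.0039


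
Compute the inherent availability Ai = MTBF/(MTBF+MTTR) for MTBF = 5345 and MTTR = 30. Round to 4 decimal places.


MTBF = 5345
MTTR = 30
MTBF + MTTR = 5375
Ai = 5345 / 5375
Ai = 0.9944

0.9944


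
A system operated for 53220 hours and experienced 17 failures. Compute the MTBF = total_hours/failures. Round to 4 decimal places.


total_hours = 53220
failures = 17
MTBF = 53220 / 17
MTBF = 3130.5882

3130.5882


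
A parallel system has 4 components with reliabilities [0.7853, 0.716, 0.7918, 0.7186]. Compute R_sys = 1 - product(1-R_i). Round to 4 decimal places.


Components: [0.7853, 0.716, 0.7918, 0.7186]
(1 - 0.7853) = 0.2147, running product = 0.2147
(1 - 0.716) = 0.284, running product = 0.061
(1 - 0.7918) = 0.2082, running product = 0.0127
(1 - 0.7186) = 0.2814, running product = 0.0036
Product of (1-R_i) = 0.0036
R_sys = 1 - 0.0036 = 0.9964

0.9964


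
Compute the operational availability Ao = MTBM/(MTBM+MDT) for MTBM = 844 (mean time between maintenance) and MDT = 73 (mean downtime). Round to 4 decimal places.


MTBM = 844
MDT = 73
MTBM + MDT = 917
Ao = 844 / 917
Ao = 0.9204

0.9204


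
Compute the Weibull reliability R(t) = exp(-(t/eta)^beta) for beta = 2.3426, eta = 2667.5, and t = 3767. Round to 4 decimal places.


beta = 2.3426, eta = 2667.5, t = 3767
t/eta = 3767 / 2667.5 = 1.4122
(t/eta)^beta = 1.4122^2.3426 = 2.2446
R(t) = exp(-2.2446)
R(t) = 0.106

0.106


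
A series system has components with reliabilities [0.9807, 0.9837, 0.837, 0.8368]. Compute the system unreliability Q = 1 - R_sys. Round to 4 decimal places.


Components: [0.9807, 0.9837, 0.837, 0.8368]
After component 1: product = 0.9807
After component 2: product = 0.9647
After component 3: product = 0.8075
After component 4: product = 0.6757
R_sys = 0.6757
Q = 1 - 0.6757 = 0.3243

0.3243


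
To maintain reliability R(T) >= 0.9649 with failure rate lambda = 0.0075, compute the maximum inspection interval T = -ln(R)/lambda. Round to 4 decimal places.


R_target = 0.9649
lambda = 0.0075
-ln(0.9649) = 0.0357
T = 0.0357 / 0.0075
T = 4.7641

4.7641


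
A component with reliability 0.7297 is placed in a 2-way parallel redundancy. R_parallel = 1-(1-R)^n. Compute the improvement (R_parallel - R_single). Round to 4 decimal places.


R_single = 0.7297, n = 2
1 - R_single = 0.2703
(1 - R_single)^n = 0.2703^2 = 0.0731
R_parallel = 1 - 0.0731 = 0.9269
Improvement = 0.9269 - 0.7297
Improvement = 0.1972

0.1972


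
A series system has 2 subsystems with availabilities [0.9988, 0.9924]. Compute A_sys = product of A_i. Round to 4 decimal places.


Subsystems: [0.9988, 0.9924]
After subsystem 1 (A=0.9988): product = 0.9988
After subsystem 2 (A=0.9924): product = 0.9912
A_sys = 0.9912

0.9912


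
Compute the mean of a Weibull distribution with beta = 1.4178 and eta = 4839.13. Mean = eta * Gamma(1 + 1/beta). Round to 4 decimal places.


beta = 1.4178, eta = 4839.13
1/beta = 0.7053
1 + 1/beta = 1.7053
Gamma(1.7053) = 0.9097
Mean = 4839.13 * 0.9097
Mean = 4401.9496

4401.9496


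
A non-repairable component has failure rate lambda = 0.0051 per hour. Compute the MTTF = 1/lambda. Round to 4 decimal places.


lambda = 0.0051
MTTF = 1 / 0.0051
MTTF = 196.0784

196.0784


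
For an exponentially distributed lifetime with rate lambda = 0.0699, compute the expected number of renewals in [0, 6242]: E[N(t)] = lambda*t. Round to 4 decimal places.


lambda = 0.0699
t = 6242
E[N(t)] = lambda * t
E[N(t)] = 0.0699 * 6242
E[N(t)] = 436.3158

436.3158


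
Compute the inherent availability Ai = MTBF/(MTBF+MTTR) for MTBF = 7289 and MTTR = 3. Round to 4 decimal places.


MTBF = 7289
MTTR = 3
MTBF + MTTR = 7292
Ai = 7289 / 7292
Ai = 0.9996

0.9996


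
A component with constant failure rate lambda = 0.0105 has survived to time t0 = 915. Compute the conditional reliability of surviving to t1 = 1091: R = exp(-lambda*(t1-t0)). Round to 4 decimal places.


lambda = 0.0105
t0 = 915, t1 = 1091
t1 - t0 = 176
lambda * (t1-t0) = 0.0105 * 176 = 1.848
R = exp(-1.848)
R = 0.1576

0.1576


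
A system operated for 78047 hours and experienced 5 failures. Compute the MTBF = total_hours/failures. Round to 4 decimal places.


total_hours = 78047
failures = 5
MTBF = 78047 / 5
MTBF = 15609.4

15609.4


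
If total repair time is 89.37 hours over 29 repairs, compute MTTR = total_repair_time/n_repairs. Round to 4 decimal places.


total_repair_time = 89.37
n_repairs = 29
MTTR = 89.37 / 29
MTTR = 3.0817

3.0817


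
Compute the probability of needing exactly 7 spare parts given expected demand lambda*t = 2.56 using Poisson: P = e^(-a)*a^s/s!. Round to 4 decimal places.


a = 2.56, s = 7
e^(-a) = e^(-2.56) = 0.0773
a^s = 2.56^7 = 720.5759
s! = 5040
P = 0.0773 * 720.5759 / 5040
P = 0.0111

0.0111


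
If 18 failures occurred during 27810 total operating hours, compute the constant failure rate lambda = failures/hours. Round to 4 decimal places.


failures = 18
total_hours = 27810
lambda = 18 / 27810
lambda = 0.0006

0.0006


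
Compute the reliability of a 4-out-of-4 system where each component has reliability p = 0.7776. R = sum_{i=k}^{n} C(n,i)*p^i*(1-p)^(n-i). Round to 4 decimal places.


k = 4, n = 4, p = 0.7776
i=4: C(4,4)=1 * 0.7776^4 * 0.2224^0 = 0.3656
R = sum of terms = 0.3656

0.3656


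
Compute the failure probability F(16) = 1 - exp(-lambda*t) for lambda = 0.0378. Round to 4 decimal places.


lambda = 0.0378, t = 16
lambda * t = 0.6048
exp(-0.6048) = 0.5462
F(t) = 1 - 0.5462
F(t) = 0.4538

0.4538


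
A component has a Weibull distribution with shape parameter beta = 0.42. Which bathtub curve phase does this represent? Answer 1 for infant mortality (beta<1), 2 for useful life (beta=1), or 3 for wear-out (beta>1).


beta = 0.42
Compare beta to 1:
beta < 1 => infant mortality (phase 1)
beta = 1 => useful life (phase 2)
beta > 1 => wear-out (phase 3)
Since beta = 0.42, this is infant mortality (decreasing failure rate)
Phase = 1

1


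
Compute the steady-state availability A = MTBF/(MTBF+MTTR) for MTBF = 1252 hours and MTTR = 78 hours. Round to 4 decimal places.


MTBF = 1252
MTTR = 78
MTBF + MTTR = 1330
A = 1252 / 1330
A = 0.9414

0.9414


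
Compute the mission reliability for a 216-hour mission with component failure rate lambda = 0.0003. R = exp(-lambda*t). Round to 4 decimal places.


lambda = 0.0003
mission_time = 216
lambda * t = 0.0003 * 216 = 0.0648
R = exp(-0.0648)
R = 0.9373

0.9373


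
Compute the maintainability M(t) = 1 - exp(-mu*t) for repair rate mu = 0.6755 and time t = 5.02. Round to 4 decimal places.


mu = 0.6755, t = 5.02
mu * t = 0.6755 * 5.02 = 3.391
exp(-3.391) = 0.0337
M(t) = 1 - 0.0337
M(t) = 0.9663

0.9663


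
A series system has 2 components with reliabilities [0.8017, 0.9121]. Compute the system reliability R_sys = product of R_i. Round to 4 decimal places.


Components: [0.8017, 0.9121]
After component 1 (R=0.8017): product = 0.8017
After component 2 (R=0.9121): product = 0.7312
R_sys = 0.7312

0.7312


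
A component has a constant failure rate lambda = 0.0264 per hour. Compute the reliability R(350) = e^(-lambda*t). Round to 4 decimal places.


lambda = 0.0264
t = 350
lambda * t = 9.24
R(t) = e^(-9.24)
R(t) = 0.0001

0.0001


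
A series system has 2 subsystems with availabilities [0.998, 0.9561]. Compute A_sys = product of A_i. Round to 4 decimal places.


Subsystems: [0.998, 0.9561]
After subsystem 1 (A=0.998): product = 0.998
After subsystem 2 (A=0.9561): product = 0.9542
A_sys = 0.9542

0.9542


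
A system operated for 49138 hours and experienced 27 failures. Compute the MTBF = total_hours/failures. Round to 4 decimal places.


total_hours = 49138
failures = 27
MTBF = 49138 / 27
MTBF = 1819.9259

1819.9259


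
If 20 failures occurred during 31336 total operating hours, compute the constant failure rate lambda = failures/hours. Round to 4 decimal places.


failures = 20
total_hours = 31336
lambda = 20 / 31336
lambda = 0.0006

0.0006


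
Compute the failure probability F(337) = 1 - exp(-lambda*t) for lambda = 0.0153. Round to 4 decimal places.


lambda = 0.0153, t = 337
lambda * t = 5.1561
exp(-5.1561) = 0.0058
F(t) = 1 - 0.0058
F(t) = 0.9942

0.9942


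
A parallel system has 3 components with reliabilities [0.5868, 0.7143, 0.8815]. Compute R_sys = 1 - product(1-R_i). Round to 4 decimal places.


Components: [0.5868, 0.7143, 0.8815]
(1 - 0.5868) = 0.4132, running product = 0.4132
(1 - 0.7143) = 0.2857, running product = 0.1181
(1 - 0.8815) = 0.1185, running product = 0.014
Product of (1-R_i) = 0.014
R_sys = 1 - 0.014 = 0.986

0.986


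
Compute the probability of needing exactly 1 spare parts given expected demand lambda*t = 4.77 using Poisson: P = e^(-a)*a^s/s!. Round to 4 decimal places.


a = 4.77, s = 1
e^(-a) = e^(-4.77) = 0.0085
a^s = 4.77^1 = 4.77
s! = 1
P = 0.0085 * 4.77 / 1
P = 0.0405

0.0405


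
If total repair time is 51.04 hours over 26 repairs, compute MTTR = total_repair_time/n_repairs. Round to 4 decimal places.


total_repair_time = 51.04
n_repairs = 26
MTTR = 51.04 / 26
MTTR = 1.9631

1.9631


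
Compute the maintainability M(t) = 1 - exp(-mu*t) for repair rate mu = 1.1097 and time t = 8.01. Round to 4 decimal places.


mu = 1.1097, t = 8.01
mu * t = 1.1097 * 8.01 = 8.8887
exp(-8.8887) = 0.0001
M(t) = 1 - 0.0001
M(t) = 0.9999

0.9999


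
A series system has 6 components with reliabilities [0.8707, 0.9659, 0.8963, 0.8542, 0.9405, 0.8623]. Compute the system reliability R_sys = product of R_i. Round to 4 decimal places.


Components: [0.8707, 0.9659, 0.8963, 0.8542, 0.9405, 0.8623]
After component 1 (R=0.8707): product = 0.8707
After component 2 (R=0.9659): product = 0.841
After component 3 (R=0.8963): product = 0.7538
After component 4 (R=0.8542): product = 0.6439
After component 5 (R=0.9405): product = 0.6056
After component 6 (R=0.8623): product = 0.5222
R_sys = 0.5222

0.5222


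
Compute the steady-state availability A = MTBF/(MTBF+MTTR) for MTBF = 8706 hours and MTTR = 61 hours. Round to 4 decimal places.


MTBF = 8706
MTTR = 61
MTBF + MTTR = 8767
A = 8706 / 8767
A = 0.993

0.993


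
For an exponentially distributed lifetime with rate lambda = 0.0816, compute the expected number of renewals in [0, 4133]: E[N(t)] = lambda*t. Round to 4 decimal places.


lambda = 0.0816
t = 4133
E[N(t)] = lambda * t
E[N(t)] = 0.0816 * 4133
E[N(t)] = 337.2528

337.2528


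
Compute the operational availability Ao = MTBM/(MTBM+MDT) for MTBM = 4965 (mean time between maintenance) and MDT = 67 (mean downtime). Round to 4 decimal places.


MTBM = 4965
MDT = 67
MTBM + MDT = 5032
Ao = 4965 / 5032
Ao = 0.9867

0.9867


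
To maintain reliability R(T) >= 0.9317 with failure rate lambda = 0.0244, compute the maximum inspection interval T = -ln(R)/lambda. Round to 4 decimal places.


R_target = 0.9317
lambda = 0.0244
-ln(0.9317) = 0.0707
T = 0.0707 / 0.0244
T = 2.8994

2.8994


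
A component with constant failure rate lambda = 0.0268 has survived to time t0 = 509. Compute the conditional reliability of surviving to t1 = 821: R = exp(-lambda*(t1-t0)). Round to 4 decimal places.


lambda = 0.0268
t0 = 509, t1 = 821
t1 - t0 = 312
lambda * (t1-t0) = 0.0268 * 312 = 8.3616
R = exp(-8.3616)
R = 0.0002

0.0002


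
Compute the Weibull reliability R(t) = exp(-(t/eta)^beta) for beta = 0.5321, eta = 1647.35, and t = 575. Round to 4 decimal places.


beta = 0.5321, eta = 1647.35, t = 575
t/eta = 575 / 1647.35 = 0.349
(t/eta)^beta = 0.349^0.5321 = 0.5712
R(t) = exp(-0.5712)
R(t) = 0.5649

0.5649


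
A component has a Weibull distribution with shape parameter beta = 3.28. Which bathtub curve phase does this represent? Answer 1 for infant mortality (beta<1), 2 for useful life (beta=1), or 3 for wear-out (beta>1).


beta = 3.28
Compare beta to 1:
beta < 1 => infant mortality (phase 1)
beta = 1 => useful life (phase 2)
beta > 1 => wear-out (phase 3)
Since beta = 3.28, this is wear-out (increasing failure rate)
Phase = 3

3


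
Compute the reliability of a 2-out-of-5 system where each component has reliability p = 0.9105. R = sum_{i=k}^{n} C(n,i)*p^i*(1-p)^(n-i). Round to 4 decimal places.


k = 2, n = 5, p = 0.9105
i=2: C(5,2)=10 * 0.9105^2 * 0.0895^3 = 0.0059
i=3: C(5,3)=10 * 0.9105^3 * 0.0895^2 = 0.0605
i=4: C(5,4)=5 * 0.9105^4 * 0.0895^1 = 0.3075
i=5: C(5,5)=1 * 0.9105^5 * 0.0895^0 = 0.6257
R = sum of terms = 0.9997

0.9997


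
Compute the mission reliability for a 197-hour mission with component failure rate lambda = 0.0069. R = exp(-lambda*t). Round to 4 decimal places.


lambda = 0.0069
mission_time = 197
lambda * t = 0.0069 * 197 = 1.3593
R = exp(-1.3593)
R = 0.2568

0.2568


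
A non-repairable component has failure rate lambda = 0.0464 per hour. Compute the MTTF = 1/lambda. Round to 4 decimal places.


lambda = 0.0464
MTTF = 1 / 0.0464
MTTF = 21.5517

21.5517


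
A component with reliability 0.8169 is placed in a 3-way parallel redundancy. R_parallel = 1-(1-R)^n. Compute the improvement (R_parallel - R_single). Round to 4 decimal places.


R_single = 0.8169, n = 3
1 - R_single = 0.1831
(1 - R_single)^n = 0.1831^3 = 0.0061
R_parallel = 1 - 0.0061 = 0.9939
Improvement = 0.9939 - 0.8169
Improvement = 0.177

0.177


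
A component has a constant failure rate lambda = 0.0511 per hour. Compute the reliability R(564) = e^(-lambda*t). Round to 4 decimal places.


lambda = 0.0511
t = 564
lambda * t = 28.8204
R(t) = e^(-28.8204)
R(t) = 0.0

0.0


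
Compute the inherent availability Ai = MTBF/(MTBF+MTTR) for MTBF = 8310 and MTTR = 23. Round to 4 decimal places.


MTBF = 8310
MTTR = 23
MTBF + MTTR = 8333
Ai = 8310 / 8333
Ai = 0.9972

0.9972


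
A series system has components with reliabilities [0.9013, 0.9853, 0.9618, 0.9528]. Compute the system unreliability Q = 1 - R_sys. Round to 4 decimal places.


Components: [0.9013, 0.9853, 0.9618, 0.9528]
After component 1: product = 0.9013
After component 2: product = 0.8881
After component 3: product = 0.8541
After component 4: product = 0.8138
R_sys = 0.8138
Q = 1 - 0.8138 = 0.1862

0.1862


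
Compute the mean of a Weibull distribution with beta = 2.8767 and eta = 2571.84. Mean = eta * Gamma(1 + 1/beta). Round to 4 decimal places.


beta = 2.8767, eta = 2571.84
1/beta = 0.3476
1 + 1/beta = 1.3476
Gamma(1.3476) = 0.8914
Mean = 2571.84 * 0.8914
Mean = 2292.5273

2292.5273


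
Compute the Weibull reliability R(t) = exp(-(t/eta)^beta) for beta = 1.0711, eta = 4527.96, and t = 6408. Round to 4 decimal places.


beta = 1.0711, eta = 4527.96, t = 6408
t/eta = 6408 / 4527.96 = 1.4152
(t/eta)^beta = 1.4152^1.0711 = 1.4506
R(t) = exp(-1.4506)
R(t) = 0.2344

0.2344


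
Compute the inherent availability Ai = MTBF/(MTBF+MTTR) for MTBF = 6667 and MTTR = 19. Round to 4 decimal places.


MTBF = 6667
MTTR = 19
MTBF + MTTR = 6686
Ai = 6667 / 6686
Ai = 0.9972

0.9972


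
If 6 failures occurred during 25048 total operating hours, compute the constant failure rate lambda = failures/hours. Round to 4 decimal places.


failures = 6
total_hours = 25048
lambda = 6 / 25048
lambda = 0.0002

0.0002


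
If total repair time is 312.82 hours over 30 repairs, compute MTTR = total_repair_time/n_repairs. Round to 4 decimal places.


total_repair_time = 312.82
n_repairs = 30
MTTR = 312.82 / 30
MTTR = 10.4273

10.4273


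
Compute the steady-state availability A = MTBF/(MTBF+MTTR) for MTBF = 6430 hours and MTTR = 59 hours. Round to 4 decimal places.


MTBF = 6430
MTTR = 59
MTBF + MTTR = 6489
A = 6430 / 6489
A = 0.9909

0.9909


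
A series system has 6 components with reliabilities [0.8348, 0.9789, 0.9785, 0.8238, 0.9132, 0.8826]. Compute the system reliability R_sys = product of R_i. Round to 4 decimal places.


Components: [0.8348, 0.9789, 0.9785, 0.8238, 0.9132, 0.8826]
After component 1 (R=0.8348): product = 0.8348
After component 2 (R=0.9789): product = 0.8172
After component 3 (R=0.9785): product = 0.7996
After component 4 (R=0.8238): product = 0.6587
After component 5 (R=0.9132): product = 0.6015
After component 6 (R=0.8826): product = 0.5309
R_sys = 0.5309

0.5309


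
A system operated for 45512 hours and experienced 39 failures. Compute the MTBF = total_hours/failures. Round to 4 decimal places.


total_hours = 45512
failures = 39
MTBF = 45512 / 39
MTBF = 1166.9744

1166.9744


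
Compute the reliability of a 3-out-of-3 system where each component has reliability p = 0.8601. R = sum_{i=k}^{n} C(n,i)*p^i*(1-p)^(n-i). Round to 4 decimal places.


k = 3, n = 3, p = 0.8601
i=3: C(3,3)=1 * 0.8601^3 * 0.1399^0 = 0.6363
R = sum of terms = 0.6363

0.6363


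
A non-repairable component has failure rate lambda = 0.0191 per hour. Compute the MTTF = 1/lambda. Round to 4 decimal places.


lambda = 0.0191
MTTF = 1 / 0.0191
MTTF = 52.356

52.356


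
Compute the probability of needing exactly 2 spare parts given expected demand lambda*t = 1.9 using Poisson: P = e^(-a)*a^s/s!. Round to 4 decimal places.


a = 1.9, s = 2
e^(-a) = e^(-1.9) = 0.1496
a^s = 1.9^2 = 3.61
s! = 2
P = 0.1496 * 3.61 / 2
P = 0.27

0.27


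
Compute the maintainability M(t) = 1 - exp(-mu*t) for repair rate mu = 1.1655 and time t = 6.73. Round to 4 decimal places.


mu = 1.1655, t = 6.73
mu * t = 1.1655 * 6.73 = 7.8438
exp(-7.8438) = 0.0004
M(t) = 1 - 0.0004
M(t) = 0.9996

0.9996


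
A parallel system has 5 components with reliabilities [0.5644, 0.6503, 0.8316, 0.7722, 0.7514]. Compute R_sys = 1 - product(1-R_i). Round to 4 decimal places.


Components: [0.5644, 0.6503, 0.8316, 0.7722, 0.7514]
(1 - 0.5644) = 0.4356, running product = 0.4356
(1 - 0.6503) = 0.3497, running product = 0.1523
(1 - 0.8316) = 0.1684, running product = 0.0257
(1 - 0.7722) = 0.2278, running product = 0.0058
(1 - 0.7514) = 0.2486, running product = 0.0015
Product of (1-R_i) = 0.0015
R_sys = 1 - 0.0015 = 0.9985

0.9985


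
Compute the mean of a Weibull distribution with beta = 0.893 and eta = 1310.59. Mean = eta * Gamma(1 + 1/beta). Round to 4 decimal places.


beta = 0.893, eta = 1310.59
1/beta = 1.1198
1 + 1/beta = 2.1198
Gamma(2.1198) = 1.0567
Mean = 1310.59 * 1.0567
Mean = 1384.9356

1384.9356


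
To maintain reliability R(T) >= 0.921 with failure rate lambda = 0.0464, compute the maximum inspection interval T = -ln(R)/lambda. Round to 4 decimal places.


R_target = 0.921
lambda = 0.0464
-ln(0.921) = 0.0823
T = 0.0823 / 0.0464
T = 1.7736

1.7736


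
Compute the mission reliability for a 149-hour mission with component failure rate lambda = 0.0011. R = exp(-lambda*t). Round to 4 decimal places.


lambda = 0.0011
mission_time = 149
lambda * t = 0.0011 * 149 = 0.1639
R = exp(-0.1639)
R = 0.8488

0.8488


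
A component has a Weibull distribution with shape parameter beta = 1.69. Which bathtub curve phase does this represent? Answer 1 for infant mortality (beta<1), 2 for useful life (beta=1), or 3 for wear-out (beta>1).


beta = 1.69
Compare beta to 1:
beta < 1 => infant mortality (phase 1)
beta = 1 => useful life (phase 2)
beta > 1 => wear-out (phase 3)
Since beta = 1.69, this is wear-out (increasing failure rate)
Phase = 3

3


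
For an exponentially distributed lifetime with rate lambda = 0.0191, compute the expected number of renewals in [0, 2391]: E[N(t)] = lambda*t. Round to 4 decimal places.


lambda = 0.0191
t = 2391
E[N(t)] = lambda * t
E[N(t)] = 0.0191 * 2391
E[N(t)] = 45.6681

45.6681


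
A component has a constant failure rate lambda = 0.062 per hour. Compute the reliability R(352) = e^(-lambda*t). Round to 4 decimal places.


lambda = 0.062
t = 352
lambda * t = 21.824
R(t) = e^(-21.824)
R(t) = 0.0

0.0


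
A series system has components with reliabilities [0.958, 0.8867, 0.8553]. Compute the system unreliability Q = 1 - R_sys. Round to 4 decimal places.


Components: [0.958, 0.8867, 0.8553]
After component 1: product = 0.958
After component 2: product = 0.8495
After component 3: product = 0.7265
R_sys = 0.7265
Q = 1 - 0.7265 = 0.2735

0.2735


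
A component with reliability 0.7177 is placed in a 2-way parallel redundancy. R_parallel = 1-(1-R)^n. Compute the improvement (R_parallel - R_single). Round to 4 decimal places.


R_single = 0.7177, n = 2
1 - R_single = 0.2823
(1 - R_single)^n = 0.2823^2 = 0.0797
R_parallel = 1 - 0.0797 = 0.9203
Improvement = 0.9203 - 0.7177
Improvement = 0.2026

0.2026


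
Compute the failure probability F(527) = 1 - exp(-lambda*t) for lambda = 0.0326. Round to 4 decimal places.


lambda = 0.0326, t = 527
lambda * t = 17.1802
exp(-17.1802) = 0.0
F(t) = 1 - 0.0
F(t) = 1.0

1.0


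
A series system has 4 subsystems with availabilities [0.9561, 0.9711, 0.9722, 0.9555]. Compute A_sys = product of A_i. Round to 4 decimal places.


Subsystems: [0.9561, 0.9711, 0.9722, 0.9555]
After subsystem 1 (A=0.9561): product = 0.9561
After subsystem 2 (A=0.9711): product = 0.9285
After subsystem 3 (A=0.9722): product = 0.9027
After subsystem 4 (A=0.9555): product = 0.8625
A_sys = 0.8625

0.8625


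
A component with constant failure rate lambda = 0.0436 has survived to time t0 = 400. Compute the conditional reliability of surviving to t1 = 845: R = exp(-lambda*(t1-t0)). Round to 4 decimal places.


lambda = 0.0436
t0 = 400, t1 = 845
t1 - t0 = 445
lambda * (t1-t0) = 0.0436 * 445 = 19.402
R = exp(-19.402)
R = 0.0

0.0


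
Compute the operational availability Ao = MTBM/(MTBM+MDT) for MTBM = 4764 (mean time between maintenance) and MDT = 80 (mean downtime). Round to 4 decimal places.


MTBM = 4764
MDT = 80
MTBM + MDT = 4844
Ao = 4764 / 4844
Ao = 0.9835

0.9835


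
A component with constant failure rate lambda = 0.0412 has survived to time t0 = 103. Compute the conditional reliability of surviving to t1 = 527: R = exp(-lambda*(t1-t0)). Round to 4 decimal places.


lambda = 0.0412
t0 = 103, t1 = 527
t1 - t0 = 424
lambda * (t1-t0) = 0.0412 * 424 = 17.4688
R = exp(-17.4688)
R = 0.0

0.0


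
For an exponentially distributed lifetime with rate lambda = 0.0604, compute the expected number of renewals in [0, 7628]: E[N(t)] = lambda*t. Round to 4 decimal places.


lambda = 0.0604
t = 7628
E[N(t)] = lambda * t
E[N(t)] = 0.0604 * 7628
E[N(t)] = 460.7312

460.7312


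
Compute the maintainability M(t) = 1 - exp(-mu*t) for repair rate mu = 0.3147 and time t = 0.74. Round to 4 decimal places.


mu = 0.3147, t = 0.74
mu * t = 0.3147 * 0.74 = 0.2329
exp(-0.2329) = 0.7923
M(t) = 1 - 0.7923
M(t) = 0.2077

0.2077


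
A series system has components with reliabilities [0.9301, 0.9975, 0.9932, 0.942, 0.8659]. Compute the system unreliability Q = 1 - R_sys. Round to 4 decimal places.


Components: [0.9301, 0.9975, 0.9932, 0.942, 0.8659]
After component 1: product = 0.9301
After component 2: product = 0.9278
After component 3: product = 0.9215
After component 4: product = 0.868
After component 5: product = 0.7516
R_sys = 0.7516
Q = 1 - 0.7516 = 0.2484

0.2484


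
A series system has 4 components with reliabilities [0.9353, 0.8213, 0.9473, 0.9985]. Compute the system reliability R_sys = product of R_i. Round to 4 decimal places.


Components: [0.9353, 0.8213, 0.9473, 0.9985]
After component 1 (R=0.9353): product = 0.9353
After component 2 (R=0.8213): product = 0.7682
After component 3 (R=0.9473): product = 0.7277
After component 4 (R=0.9985): product = 0.7266
R_sys = 0.7266

0.7266


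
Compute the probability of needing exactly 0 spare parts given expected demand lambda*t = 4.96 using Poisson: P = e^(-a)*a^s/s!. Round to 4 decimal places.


a = 4.96, s = 0
e^(-a) = e^(-4.96) = 0.007
a^s = 4.96^0 = 1.0
s! = 1
P = 0.007 * 1.0 / 1
P = 0.007

0.007


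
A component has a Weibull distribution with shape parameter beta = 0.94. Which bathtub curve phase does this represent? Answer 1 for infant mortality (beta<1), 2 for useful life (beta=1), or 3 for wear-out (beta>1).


beta = 0.94
Compare beta to 1:
beta < 1 => infant mortality (phase 1)
beta = 1 => useful life (phase 2)
beta > 1 => wear-out (phase 3)
Since beta = 0.94, this is infant mortality (decreasing failure rate)
Phase = 1

1


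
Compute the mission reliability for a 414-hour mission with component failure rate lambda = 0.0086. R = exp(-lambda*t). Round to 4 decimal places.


lambda = 0.0086
mission_time = 414
lambda * t = 0.0086 * 414 = 3.5604
R = exp(-3.5604)
R = 0.0284

0.0284


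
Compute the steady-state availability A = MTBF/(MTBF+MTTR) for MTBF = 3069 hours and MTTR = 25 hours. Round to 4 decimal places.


MTBF = 3069
MTTR = 25
MTBF + MTTR = 3094
A = 3069 / 3094
A = 0.9919

0.9919


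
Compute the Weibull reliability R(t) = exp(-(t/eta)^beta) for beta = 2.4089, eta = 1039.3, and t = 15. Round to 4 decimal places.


beta = 2.4089, eta = 1039.3, t = 15
t/eta = 15 / 1039.3 = 0.0144
(t/eta)^beta = 0.0144^2.4089 = 0.0
R(t) = exp(-0.0)
R(t) = 1.0

1.0


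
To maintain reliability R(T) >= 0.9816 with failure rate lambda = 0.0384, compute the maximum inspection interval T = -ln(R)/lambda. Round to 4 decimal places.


R_target = 0.9816
lambda = 0.0384
-ln(0.9816) = 0.0186
T = 0.0186 / 0.0384
T = 0.4836

0.4836


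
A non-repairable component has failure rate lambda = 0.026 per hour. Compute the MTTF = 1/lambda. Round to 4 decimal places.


lambda = 0.026
MTTF = 1 / 0.026
MTTF = 38.4615

38.4615


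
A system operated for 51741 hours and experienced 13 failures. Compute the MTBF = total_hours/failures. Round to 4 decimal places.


total_hours = 51741
failures = 13
MTBF = 51741 / 13
MTBF = 3980.0769

3980.0769


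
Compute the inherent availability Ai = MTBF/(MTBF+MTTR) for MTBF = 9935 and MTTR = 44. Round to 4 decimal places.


MTBF = 9935
MTTR = 44
MTBF + MTTR = 9979
Ai = 9935 / 9979
Ai = 0.9956

0.9956


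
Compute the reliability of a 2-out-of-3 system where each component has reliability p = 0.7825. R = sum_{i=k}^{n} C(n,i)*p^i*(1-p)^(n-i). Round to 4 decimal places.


k = 2, n = 3, p = 0.7825
i=2: C(3,2)=3 * 0.7825^2 * 0.2175^1 = 0.3995
i=3: C(3,3)=1 * 0.7825^3 * 0.2175^0 = 0.4791
R = sum of terms = 0.8787

0.8787


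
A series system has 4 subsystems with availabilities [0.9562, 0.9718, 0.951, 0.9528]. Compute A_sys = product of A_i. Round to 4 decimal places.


Subsystems: [0.9562, 0.9718, 0.951, 0.9528]
After subsystem 1 (A=0.9562): product = 0.9562
After subsystem 2 (A=0.9718): product = 0.9292
After subsystem 3 (A=0.951): product = 0.8837
After subsystem 4 (A=0.9528): product = 0.842
A_sys = 0.842

0.842


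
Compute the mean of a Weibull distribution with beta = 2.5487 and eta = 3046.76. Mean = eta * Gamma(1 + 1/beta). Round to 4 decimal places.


beta = 2.5487, eta = 3046.76
1/beta = 0.3924
1 + 1/beta = 1.3924
Gamma(1.3924) = 0.8877
Mean = 3046.76 * 0.8877
Mean = 2704.6297

2704.6297


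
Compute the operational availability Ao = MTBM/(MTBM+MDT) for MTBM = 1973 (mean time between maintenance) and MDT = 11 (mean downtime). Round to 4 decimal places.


MTBM = 1973
MDT = 11
MTBM + MDT = 1984
Ao = 1973 / 1984
Ao = 0.9945

0.9945


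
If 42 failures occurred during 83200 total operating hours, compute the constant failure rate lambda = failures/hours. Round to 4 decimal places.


failures = 42
total_hours = 83200
lambda = 42 / 83200
lambda = 0.0005

0.0005


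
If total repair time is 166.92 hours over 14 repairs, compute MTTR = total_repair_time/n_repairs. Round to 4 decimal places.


total_repair_time = 166.92
n_repairs = 14
MTTR = 166.92 / 14
MTTR = 11.9229

11.9229


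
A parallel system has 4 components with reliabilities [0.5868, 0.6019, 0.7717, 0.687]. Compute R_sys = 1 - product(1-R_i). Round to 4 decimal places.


Components: [0.5868, 0.6019, 0.7717, 0.687]
(1 - 0.5868) = 0.4132, running product = 0.4132
(1 - 0.6019) = 0.3981, running product = 0.1645
(1 - 0.7717) = 0.2283, running product = 0.0376
(1 - 0.687) = 0.313, running product = 0.0118
Product of (1-R_i) = 0.0118
R_sys = 1 - 0.0118 = 0.9882

0.9882


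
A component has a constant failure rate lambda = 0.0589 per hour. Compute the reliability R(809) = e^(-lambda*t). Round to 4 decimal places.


lambda = 0.0589
t = 809
lambda * t = 47.6501
R(t) = e^(-47.6501)
R(t) = 0.0

0.0


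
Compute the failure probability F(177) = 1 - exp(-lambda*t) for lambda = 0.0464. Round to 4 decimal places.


lambda = 0.0464, t = 177
lambda * t = 8.2128
exp(-8.2128) = 0.0003
F(t) = 1 - 0.0003
F(t) = 0.9997

0.9997


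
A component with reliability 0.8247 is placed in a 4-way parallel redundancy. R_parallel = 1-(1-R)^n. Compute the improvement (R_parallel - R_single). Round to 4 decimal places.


R_single = 0.8247, n = 4
1 - R_single = 0.1753
(1 - R_single)^n = 0.1753^4 = 0.0009
R_parallel = 1 - 0.0009 = 0.9991
Improvement = 0.9991 - 0.8247
Improvement = 0.1744

0.1744
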